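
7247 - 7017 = 230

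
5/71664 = 5/71664 = 0.00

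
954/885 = 318/295=1.08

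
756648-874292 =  - 117644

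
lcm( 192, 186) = 5952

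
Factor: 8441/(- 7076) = - 2^ (  -  2)*23^1* 29^(-1)*61^( - 1 )*367^1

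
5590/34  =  2795/17 = 164.41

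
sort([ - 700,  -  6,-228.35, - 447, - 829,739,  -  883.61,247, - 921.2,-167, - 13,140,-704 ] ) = [ - 921.2,-883.61, - 829,-704  ,-700 , - 447,- 228.35,-167,  -  13, -6,140,247,739 ] 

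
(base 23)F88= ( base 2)1111110111111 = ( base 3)102011000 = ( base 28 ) AA7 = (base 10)8127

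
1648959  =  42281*39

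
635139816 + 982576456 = 1617716272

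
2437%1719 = 718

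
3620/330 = 10 + 32/33 =10.97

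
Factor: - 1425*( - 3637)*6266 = 2^1*3^1*5^2*13^1 * 19^1*241^1 *3637^1 = 32474954850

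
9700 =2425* 4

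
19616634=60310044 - 40693410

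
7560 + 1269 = 8829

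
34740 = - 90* ( - 386) 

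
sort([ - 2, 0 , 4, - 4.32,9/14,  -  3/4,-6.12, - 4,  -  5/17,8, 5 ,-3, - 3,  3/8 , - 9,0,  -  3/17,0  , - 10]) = [ - 10,-9, - 6.12, - 4.32, - 4,-3, - 3, - 2, - 3/4,-5/17, - 3/17,0,  0, 0,3/8,9/14, 4 , 5, 8]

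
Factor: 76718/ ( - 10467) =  - 2^1*3^( - 2)*89^1*431^1*1163^(  -  1)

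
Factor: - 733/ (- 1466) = 1/2 = 2^ ( - 1)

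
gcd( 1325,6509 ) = 1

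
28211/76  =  28211/76 = 371.20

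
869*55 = 47795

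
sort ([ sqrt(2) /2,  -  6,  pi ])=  [ - 6,sqrt(2)/2,  pi ]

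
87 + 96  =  183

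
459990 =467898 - 7908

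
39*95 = 3705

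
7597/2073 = 7597/2073 = 3.66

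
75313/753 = 100 + 13/753 = 100.02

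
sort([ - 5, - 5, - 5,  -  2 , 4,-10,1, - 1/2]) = [ - 10, - 5,  -  5, - 5, - 2, - 1/2, 1, 4]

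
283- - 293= 576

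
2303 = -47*( - 49)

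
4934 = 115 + 4819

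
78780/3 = 26260 = 26260.00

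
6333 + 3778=10111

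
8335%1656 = 55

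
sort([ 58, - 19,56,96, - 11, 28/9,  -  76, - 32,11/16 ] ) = [ - 76, - 32, - 19, - 11,11/16, 28/9,56 , 58, 96]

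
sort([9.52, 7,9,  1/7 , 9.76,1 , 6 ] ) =[1/7 , 1 , 6, 7, 9, 9.52,  9.76]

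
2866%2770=96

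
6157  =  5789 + 368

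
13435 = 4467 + 8968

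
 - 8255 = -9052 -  - 797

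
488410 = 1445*338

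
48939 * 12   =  587268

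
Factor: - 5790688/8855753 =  - 2^5* 499^( - 1 )*17747^( - 1)*180959^1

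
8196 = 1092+7104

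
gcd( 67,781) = 1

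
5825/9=5825/9=647.22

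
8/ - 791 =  - 1 + 783/791=- 0.01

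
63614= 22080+41534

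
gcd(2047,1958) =89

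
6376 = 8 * 797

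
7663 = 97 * 79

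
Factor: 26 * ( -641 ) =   -  2^1*13^1 *641^1 = - 16666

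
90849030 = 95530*951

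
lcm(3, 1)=3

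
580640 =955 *608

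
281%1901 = 281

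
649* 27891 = 18101259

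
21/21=1 = 1.00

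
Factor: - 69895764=-2^2*3^3*53^1*12211^1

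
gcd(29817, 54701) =1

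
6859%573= 556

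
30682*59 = 1810238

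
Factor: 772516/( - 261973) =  - 2^2*151^1*1279^1*261973^ ( - 1) 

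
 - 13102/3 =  -13102/3= - 4367.33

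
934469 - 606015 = 328454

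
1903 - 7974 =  - 6071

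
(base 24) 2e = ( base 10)62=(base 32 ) 1U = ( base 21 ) 2K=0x3e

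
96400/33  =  96400/33 = 2921.21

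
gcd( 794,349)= 1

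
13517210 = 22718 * 595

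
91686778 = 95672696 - 3985918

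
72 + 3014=3086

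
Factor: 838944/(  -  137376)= - 971/159  =  - 3^( - 1 )*53^( - 1 )*971^1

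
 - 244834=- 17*14402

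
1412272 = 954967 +457305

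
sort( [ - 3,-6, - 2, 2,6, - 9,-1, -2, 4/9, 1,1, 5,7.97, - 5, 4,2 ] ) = [ - 9, - 6,-5, - 3 , - 2,  -  2,-1, 4/9,1, 1,2, 2,4,5,6,7.97 ]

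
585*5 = 2925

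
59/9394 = 59/9394 = 0.01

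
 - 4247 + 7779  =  3532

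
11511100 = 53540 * 215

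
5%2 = 1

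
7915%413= 68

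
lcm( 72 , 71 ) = 5112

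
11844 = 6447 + 5397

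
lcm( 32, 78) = 1248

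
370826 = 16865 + 353961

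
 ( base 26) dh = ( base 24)EJ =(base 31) be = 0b101100011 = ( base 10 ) 355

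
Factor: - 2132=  - 2^2*13^1*41^1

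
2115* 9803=20733345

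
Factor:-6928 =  - 2^4*433^1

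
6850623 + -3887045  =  2963578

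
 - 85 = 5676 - 5761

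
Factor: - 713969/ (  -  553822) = 2^( -1)*67^( - 1) * 101^1*4133^( - 1)*7069^1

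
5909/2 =5909/2= 2954.50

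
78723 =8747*9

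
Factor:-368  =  -2^4 * 23^1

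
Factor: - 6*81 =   -  486 = - 2^1*3^5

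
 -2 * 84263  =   - 168526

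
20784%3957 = 999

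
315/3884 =315/3884 =0.08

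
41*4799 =196759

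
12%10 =2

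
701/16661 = 701/16661= 0.04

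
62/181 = 62/181 = 0.34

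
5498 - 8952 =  - 3454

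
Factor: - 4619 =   -  31^1*149^1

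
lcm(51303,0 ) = 0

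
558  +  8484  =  9042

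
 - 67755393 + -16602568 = -84357961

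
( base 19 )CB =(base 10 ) 239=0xef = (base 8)357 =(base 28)8F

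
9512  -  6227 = 3285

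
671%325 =21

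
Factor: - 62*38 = - 2^2*19^1*31^1 = -2356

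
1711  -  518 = 1193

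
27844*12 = 334128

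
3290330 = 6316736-3026406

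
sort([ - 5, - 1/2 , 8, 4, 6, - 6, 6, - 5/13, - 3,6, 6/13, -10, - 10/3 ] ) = [ - 10 ,-6, - 5, - 10/3, - 3, - 1/2, - 5/13,6/13, 4,6, 6, 6,  8] 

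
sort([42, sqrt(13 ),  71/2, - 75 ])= [ - 75,sqrt( 13),71/2,42 ]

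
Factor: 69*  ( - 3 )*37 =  - 3^2*23^1*37^1=- 7659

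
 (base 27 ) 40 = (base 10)108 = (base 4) 1230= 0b1101100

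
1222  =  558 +664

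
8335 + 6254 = 14589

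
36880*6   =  221280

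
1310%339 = 293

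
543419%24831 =21968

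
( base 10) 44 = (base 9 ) 48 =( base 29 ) 1F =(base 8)54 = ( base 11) 40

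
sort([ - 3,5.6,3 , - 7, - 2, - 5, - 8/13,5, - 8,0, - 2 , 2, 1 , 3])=[ - 8, - 7, - 5, - 3, - 2, - 2, - 8/13,0,1,2,3,3,  5,5.6]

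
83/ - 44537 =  - 1 + 44454/44537 = - 0.00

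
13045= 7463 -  - 5582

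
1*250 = 250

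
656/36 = 18+ 2/9   =  18.22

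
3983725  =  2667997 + 1315728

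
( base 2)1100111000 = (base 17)2e8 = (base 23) 1cj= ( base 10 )824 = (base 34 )o8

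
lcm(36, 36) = 36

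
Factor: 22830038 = 2^1*7^1*11^2*13477^1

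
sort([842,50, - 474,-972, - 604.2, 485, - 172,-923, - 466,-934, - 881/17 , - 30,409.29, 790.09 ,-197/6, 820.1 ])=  [-972,  -  934,-923, -604.2, - 474, - 466,-172,  -  881/17,-197/6, - 30 , 50, 409.29, 485, 790.09, 820.1, 842]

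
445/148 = 445/148 = 3.01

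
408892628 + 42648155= 451540783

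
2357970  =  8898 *265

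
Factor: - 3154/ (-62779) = 2^1 * 19^1*67^ (-1 )*83^1*937^(-1)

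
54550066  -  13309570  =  41240496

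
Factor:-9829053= - 3^3*13^1*41^1*683^1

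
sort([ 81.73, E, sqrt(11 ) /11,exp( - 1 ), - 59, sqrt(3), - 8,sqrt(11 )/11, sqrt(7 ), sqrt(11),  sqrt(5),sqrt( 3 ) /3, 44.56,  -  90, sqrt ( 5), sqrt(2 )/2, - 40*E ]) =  [ - 40* E, - 90, - 59,  -  8, sqrt( 11) /11, sqrt(11 )/11,  exp( - 1 ), sqrt (3 )/3, sqrt (2 ) /2, sqrt( 3 ),sqrt( 5 ), sqrt (5 ), sqrt (7 ),E, sqrt( 11), 44.56,  81.73] 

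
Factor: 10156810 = 2^1*5^1*743^1 * 1367^1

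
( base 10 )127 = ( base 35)3m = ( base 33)3S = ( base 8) 177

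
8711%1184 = 423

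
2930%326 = 322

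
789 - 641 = 148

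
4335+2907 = 7242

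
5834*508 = 2963672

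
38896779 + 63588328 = 102485107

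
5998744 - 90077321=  - 84078577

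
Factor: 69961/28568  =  2^ ( - 3)*43^1 * 1627^1*3571^(-1)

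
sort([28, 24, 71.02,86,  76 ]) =[ 24, 28,71.02 , 76, 86 ] 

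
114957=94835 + 20122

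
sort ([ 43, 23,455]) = [23,43, 455 ] 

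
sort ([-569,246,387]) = [ - 569,246,387]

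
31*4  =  124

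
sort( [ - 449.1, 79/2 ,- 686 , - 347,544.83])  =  [-686, - 449.1,  -  347,79/2, 544.83]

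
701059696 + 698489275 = 1399548971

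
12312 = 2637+9675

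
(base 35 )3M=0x7f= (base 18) 71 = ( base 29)4B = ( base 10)127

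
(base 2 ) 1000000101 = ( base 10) 517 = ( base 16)205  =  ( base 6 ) 2221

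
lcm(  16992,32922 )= 526752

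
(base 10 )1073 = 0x431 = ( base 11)896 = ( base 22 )24H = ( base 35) un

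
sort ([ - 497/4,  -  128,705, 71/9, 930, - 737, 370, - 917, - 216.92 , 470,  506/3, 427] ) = [ - 917, - 737, - 216.92, -128, - 497/4, 71/9,506/3, 370, 427, 470, 705 , 930] 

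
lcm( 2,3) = 6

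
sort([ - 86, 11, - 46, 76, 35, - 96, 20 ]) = [ - 96, - 86, - 46, 11, 20,35, 76 ] 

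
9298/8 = 1162 + 1/4= 1162.25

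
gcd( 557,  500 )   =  1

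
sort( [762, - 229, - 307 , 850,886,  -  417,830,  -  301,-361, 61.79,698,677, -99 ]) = [-417,  -  361,  -  307 ,  -  301,  -  229, - 99, 61.79, 677,  698,762, 830,850 , 886]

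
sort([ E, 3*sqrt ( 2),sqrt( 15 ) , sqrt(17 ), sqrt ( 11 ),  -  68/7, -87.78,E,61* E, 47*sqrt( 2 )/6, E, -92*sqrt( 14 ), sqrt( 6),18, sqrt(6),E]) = [ - 92 * sqrt( 14), - 87.78,-68/7  ,  sqrt( 6 ), sqrt(6),E, E, E, E,sqrt( 11 ), sqrt( 15 ), sqrt( 17),3 *sqrt( 2), 47*sqrt(2) /6, 18, 61*E]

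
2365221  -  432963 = 1932258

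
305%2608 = 305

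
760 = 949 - 189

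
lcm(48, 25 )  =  1200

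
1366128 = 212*6444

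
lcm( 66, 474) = 5214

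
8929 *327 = 2919783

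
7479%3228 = 1023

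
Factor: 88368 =2^4 *3^1*7^1*263^1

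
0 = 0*5326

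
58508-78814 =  - 20306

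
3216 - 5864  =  -2648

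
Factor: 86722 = 2^1*131^1*331^1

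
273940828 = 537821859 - 263881031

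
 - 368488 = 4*(  -  92122 ) 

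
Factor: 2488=2^3*311^1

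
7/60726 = 7/60726 = 0.00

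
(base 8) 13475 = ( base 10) 5949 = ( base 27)849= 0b1011100111101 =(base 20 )eh9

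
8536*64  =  546304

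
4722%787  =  0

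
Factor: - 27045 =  - 3^2*5^1*601^1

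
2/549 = 2/549 =0.00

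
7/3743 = 7/3743 = 0.00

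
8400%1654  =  130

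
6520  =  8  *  815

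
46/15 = 46/15 = 3.07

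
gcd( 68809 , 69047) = 1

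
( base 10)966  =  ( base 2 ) 1111000110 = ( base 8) 1706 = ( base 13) 594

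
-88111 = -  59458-28653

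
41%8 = 1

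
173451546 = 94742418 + 78709128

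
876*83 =72708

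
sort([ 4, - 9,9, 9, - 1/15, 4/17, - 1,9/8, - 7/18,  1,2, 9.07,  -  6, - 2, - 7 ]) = [ - 9,- 7,- 6 , - 2,- 1, - 7/18, - 1/15, 4/17, 1,  9/8,2,  4,9, 9,9.07]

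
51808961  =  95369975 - 43561014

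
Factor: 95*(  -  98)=-9310  =  -  2^1  *5^1 *7^2 * 19^1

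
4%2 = 0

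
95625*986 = 94286250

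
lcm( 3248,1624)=3248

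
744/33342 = 124/5557 = 0.02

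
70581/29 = 70581/29  =  2433.83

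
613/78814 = 613/78814= 0.01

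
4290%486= 402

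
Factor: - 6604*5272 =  - 34816288=- 2^5*13^1*127^1*659^1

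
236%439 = 236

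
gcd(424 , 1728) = 8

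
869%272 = 53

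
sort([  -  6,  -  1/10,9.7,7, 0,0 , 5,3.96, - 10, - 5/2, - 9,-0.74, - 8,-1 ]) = [ - 10, - 9 , - 8,-6,-5/2,- 1, - 0.74,-1/10,0,0, 3.96,5,7,9.7 ]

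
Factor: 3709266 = 2^1*3^1 * 11^1*43^1 * 1307^1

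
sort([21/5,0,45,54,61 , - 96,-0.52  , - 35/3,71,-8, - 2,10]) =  [ - 96,- 35/3,-8, - 2, - 0.52,0,21/5,10,45,54 , 61, 71]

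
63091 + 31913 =95004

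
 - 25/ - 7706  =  25/7706 = 0.00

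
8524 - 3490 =5034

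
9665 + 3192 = 12857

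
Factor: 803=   11^1*73^1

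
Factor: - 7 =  - 7^1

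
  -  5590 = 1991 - 7581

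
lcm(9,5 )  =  45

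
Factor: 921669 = 3^1*7^1 * 43889^1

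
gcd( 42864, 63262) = 94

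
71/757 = 71/757= 0.09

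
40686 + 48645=89331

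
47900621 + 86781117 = 134681738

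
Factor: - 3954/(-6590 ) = 3^1*5^(-1) = 3/5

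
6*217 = 1302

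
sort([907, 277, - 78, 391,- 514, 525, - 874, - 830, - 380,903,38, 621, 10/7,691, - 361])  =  [ - 874, - 830, - 514, - 380, - 361, - 78,10/7, 38, 277,391,525, 621, 691,  903,907] 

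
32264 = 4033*8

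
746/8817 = 746/8817 = 0.08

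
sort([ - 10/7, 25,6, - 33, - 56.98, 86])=[ - 56.98, - 33,-10/7, 6  ,  25, 86 ]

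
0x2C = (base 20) 24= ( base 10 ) 44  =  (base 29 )1F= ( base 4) 230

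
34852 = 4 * 8713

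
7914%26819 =7914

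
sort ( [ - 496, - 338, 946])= [ - 496, - 338, 946]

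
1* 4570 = 4570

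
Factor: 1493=1493^1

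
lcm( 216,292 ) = 15768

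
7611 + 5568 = 13179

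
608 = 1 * 608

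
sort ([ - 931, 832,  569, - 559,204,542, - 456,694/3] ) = [ -931, - 559, - 456,  204, 694/3,542,569,832]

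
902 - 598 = 304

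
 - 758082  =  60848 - 818930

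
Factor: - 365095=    -5^1 * 73019^1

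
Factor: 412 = 2^2 * 103^1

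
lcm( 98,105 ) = 1470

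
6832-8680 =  - 1848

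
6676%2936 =804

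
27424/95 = 288 + 64/95 = 288.67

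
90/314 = 45/157 = 0.29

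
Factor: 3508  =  2^2*877^1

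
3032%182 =120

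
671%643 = 28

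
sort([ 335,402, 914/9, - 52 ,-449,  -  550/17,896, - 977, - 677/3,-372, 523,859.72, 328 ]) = [-977 ,-449,-372,-677/3, - 52, - 550/17, 914/9, 328,  335, 402, 523, 859.72, 896] 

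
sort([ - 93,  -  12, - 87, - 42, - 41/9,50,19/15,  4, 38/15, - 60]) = [ - 93, - 87,- 60, - 42, - 12,-41/9,19/15,38/15,4,50]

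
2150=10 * 215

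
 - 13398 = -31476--18078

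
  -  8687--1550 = -7137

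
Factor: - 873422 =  - 2^1*11^1*29^1*37^2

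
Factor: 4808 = 2^3*601^1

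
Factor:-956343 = -3^1*318781^1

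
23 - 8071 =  -8048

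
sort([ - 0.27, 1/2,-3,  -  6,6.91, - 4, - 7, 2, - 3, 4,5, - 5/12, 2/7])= [ - 7,-6,-4, - 3, - 3, - 5/12, - 0.27, 2/7, 1/2, 2 , 4, 5 , 6.91] 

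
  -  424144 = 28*(- 15148) 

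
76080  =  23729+52351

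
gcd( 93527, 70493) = 1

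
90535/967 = 90535/967 = 93.62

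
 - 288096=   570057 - 858153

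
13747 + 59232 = 72979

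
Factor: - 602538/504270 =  - 3^( - 1)*5^(-1) *13^( - 1 ) * 233^1=- 233/195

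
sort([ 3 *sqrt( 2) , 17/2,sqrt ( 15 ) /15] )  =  [sqrt( 15) /15,3 * sqrt( 2),17/2 ] 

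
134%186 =134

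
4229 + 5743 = 9972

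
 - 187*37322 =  - 6979214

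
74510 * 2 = 149020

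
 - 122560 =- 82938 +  - 39622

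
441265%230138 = 211127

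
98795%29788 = 9431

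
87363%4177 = 3823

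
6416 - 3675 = 2741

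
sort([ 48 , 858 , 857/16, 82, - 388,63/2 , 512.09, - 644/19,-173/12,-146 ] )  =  [-388, - 146, - 644/19, - 173/12, 63/2, 48, 857/16,82, 512.09,  858 ] 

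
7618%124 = 54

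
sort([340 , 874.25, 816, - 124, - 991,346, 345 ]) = [ - 991, - 124, 340,345,  346,816,874.25 ]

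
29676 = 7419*4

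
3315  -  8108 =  - 4793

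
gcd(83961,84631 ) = 1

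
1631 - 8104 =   -  6473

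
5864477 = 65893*89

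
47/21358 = 47/21358 = 0.00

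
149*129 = 19221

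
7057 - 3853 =3204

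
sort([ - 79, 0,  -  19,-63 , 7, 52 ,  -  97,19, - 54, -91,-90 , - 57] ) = [ - 97, - 91,-90, -79, - 63, - 57 ,  -  54, - 19, 0,7,19,52 ]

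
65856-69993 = - 4137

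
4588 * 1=4588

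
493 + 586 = 1079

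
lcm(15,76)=1140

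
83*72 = 5976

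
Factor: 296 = 2^3*37^1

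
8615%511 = 439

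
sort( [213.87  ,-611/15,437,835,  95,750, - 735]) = [ - 735, - 611/15,95,213.87, 437, 750,835]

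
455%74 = 11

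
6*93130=558780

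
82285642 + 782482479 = 864768121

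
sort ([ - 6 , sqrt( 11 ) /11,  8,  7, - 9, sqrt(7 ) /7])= [ - 9, - 6, sqrt( 11 )/11, sqrt( 7 ) /7,7, 8]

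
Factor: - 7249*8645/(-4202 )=2^(  -  1)*5^1 * 7^1*13^1 *19^1*191^(-1)*659^1=5697055/382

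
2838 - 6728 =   -  3890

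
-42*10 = -420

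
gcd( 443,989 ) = 1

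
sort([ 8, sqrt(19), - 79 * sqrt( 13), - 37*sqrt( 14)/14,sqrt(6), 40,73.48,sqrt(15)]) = [ -79*sqrt(13), - 37*sqrt(14 ) /14,sqrt( 6),  sqrt( 15),  sqrt( 19) , 8,  40,73.48 ] 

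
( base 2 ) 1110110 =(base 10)118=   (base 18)6A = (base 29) 42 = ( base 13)91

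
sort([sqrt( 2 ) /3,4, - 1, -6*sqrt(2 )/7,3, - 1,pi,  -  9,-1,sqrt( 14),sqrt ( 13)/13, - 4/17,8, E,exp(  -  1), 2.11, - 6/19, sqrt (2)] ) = [-9,  -  6*sqrt( 2 ) /7, - 1,-1, - 1,-6/19, - 4/17,sqrt( 13) /13, exp( - 1 ),  sqrt( 2 ) /3,sqrt( 2),2.11,E, 3,pi,sqrt( 14),4, 8 ] 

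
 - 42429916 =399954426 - 442384342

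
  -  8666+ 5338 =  - 3328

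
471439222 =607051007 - 135611785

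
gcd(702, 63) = 9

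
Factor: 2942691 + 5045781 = 7988472=2^3*3^2* 110951^1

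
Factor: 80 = 2^4*5^1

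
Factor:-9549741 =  -3^1*43^1*181^1*409^1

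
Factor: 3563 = 7^1*509^1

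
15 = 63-48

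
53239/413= 128 + 375/413  =  128.91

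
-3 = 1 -4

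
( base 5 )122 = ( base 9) 41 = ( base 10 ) 37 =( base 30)17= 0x25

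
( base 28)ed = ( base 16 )195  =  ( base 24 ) gl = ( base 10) 405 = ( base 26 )ff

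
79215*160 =12674400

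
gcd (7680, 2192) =16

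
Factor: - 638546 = -2^1*37^1 *8629^1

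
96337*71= 6839927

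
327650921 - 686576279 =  - 358925358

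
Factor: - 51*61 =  - 3^1 * 17^1*61^1=- 3111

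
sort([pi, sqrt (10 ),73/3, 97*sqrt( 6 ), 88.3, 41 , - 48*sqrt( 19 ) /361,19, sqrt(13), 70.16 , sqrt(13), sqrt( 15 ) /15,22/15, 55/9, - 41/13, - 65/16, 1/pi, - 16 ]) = [ - 16, - 65/16, - 41/13, - 48*sqrt(19 )/361, sqrt( 15)/15, 1/pi, 22/15, pi, sqrt( 10 ),sqrt( 13 ), sqrt ( 13 ),55/9,19,73/3, 41, 70.16  ,  88.3,97*sqrt(6)]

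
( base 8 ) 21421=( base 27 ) c8d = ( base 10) 8977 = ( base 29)ajg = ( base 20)128H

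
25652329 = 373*68773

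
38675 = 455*85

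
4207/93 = 4207/93 = 45.24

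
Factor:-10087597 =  - 13^1*673^1 * 1153^1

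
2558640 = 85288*30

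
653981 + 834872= 1488853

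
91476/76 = 22869/19 = 1203.63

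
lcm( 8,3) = 24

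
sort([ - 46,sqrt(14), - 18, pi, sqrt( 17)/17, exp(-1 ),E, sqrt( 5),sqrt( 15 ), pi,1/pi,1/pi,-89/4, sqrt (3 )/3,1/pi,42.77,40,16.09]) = [ - 46, - 89/4, - 18,sqrt(17)/17, 1/pi,1/pi,  1/pi,exp(-1 ),sqrt( 3 ) /3, sqrt(5 ) , E,pi, pi,sqrt(14),  sqrt(15),16.09, 40, 42.77] 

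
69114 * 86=5943804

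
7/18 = 7/18 =0.39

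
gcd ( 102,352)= 2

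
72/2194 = 36/1097 = 0.03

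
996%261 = 213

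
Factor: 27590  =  2^1*5^1*31^1*89^1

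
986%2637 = 986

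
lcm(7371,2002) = 162162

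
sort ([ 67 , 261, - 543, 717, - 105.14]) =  [- 543, - 105.14, 67,261,717]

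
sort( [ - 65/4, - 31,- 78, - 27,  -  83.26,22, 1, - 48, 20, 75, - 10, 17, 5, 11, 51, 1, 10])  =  [ - 83.26, - 78,  -  48, - 31 , - 27,-65/4, - 10, 1, 1, 5 , 10 , 11, 17,20, 22,51, 75]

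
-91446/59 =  - 1550 + 4/59 = - 1549.93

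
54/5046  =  9/841 = 0.01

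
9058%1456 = 322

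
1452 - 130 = 1322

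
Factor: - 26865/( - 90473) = 3^3 * 5^1*199^1*90473^( - 1 )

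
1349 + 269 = 1618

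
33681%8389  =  125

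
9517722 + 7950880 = 17468602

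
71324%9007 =8275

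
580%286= 8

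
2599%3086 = 2599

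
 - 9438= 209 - 9647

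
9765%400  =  165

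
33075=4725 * 7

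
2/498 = 1/249 = 0.00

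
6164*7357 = 45348548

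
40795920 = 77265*528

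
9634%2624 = 1762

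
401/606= 401/606   =  0.66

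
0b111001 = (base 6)133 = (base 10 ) 57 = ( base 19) 30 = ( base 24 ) 29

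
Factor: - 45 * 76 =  - 2^2*3^2 * 5^1 * 19^1 = - 3420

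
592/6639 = 592/6639 = 0.09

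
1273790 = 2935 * 434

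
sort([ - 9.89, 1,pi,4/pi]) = [- 9.89,  1, 4/pi, pi]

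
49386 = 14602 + 34784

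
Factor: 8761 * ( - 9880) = -2^3*5^1*13^1*19^1*8761^1 = - 86558680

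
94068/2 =47034 = 47034.00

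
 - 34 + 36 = 2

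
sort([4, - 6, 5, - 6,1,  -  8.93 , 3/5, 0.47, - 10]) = [ - 10, - 8.93, - 6,-6, 0.47,3/5, 1, 4, 5 ]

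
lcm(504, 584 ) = 36792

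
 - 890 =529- 1419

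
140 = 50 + 90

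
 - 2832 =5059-7891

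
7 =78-71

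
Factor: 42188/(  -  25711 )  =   - 2^2 * 7^( - 1)*53^1*199^1*3673^( - 1)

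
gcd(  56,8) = 8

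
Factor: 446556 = 2^2*3^1*11^1*17^1*199^1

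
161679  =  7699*21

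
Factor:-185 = - 5^1*37^1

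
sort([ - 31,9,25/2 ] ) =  [ - 31, 9, 25/2]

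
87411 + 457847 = 545258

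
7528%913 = 224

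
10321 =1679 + 8642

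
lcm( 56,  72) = 504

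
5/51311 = 5/51311 = 0.00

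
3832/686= 1916/343 = 5.59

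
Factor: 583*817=476311 = 11^1 *19^1*43^1*53^1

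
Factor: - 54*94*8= -40608=-  2^5*3^3*47^1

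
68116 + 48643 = 116759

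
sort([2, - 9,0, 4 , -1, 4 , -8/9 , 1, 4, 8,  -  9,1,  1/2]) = [ - 9, - 9, - 1, - 8/9, 0,1/2, 1,1, 2, 4,  4, 4, 8 ] 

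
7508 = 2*3754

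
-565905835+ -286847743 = - 852753578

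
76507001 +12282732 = 88789733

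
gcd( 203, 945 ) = 7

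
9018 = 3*3006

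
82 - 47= 35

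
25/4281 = 25/4281 = 0.01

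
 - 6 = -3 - 3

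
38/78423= 38/78423 = 0.00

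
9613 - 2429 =7184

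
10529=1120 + 9409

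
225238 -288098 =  - 62860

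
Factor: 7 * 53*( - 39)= -3^1 * 7^1  *  13^1*53^1=-14469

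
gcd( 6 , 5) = 1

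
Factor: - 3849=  - 3^1*1283^1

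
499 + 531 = 1030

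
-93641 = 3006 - 96647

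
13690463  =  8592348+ 5098115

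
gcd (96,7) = 1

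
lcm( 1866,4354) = 13062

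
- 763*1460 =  -1113980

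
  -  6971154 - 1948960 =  - 8920114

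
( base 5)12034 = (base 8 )1576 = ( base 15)3e9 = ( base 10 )894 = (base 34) QA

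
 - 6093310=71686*( - 85) 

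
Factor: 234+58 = 2^2*73^1 = 292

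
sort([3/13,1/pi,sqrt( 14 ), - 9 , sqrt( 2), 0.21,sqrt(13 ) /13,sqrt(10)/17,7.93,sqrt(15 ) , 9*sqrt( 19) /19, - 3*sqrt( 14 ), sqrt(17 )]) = [ - 3*sqrt( 14 ), - 9,sqrt( 10 ) /17,0.21, 3/13, sqrt( 13) /13, 1/pi, sqrt(2), 9 * sqrt(19)/19,sqrt(14),sqrt(15 ),sqrt(17 ),7.93]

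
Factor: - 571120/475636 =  - 2^2 *5^1 * 7^ ( - 1)* 11^2*59^1*16987^( - 1 )  =  - 142780/118909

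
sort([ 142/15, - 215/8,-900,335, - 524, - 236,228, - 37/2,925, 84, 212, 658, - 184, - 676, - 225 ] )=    [ - 900 , - 676, - 524, - 236,-225, - 184, - 215/8, - 37/2,142/15, 84, 212,228,335,658,925]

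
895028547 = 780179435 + 114849112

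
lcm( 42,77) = 462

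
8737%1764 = 1681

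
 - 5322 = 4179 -9501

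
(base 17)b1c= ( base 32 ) 348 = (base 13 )15ca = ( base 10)3208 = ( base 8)6210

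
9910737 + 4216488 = 14127225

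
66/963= 22/321 = 0.07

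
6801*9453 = 64289853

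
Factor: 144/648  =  2^1*3^( - 2 )= 2/9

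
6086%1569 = 1379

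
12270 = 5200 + 7070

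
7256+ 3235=10491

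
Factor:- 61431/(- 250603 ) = 3^1*131^ (  -  1)*1913^(  -  1 ) * 20477^1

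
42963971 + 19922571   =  62886542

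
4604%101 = 59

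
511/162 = 3 + 25/162 = 3.15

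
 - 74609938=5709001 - 80318939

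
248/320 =31/40= 0.78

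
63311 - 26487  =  36824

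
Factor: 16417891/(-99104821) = -7^2*103^1*3253^1*99104821^( - 1 )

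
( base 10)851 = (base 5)11401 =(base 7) 2324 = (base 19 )26F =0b1101010011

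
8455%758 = 117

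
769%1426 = 769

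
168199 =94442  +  73757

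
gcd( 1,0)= 1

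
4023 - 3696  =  327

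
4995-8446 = -3451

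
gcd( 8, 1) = 1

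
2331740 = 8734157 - 6402417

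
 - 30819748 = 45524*( - 677) 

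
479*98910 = 47377890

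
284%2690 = 284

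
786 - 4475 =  - 3689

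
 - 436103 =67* ( - 6509 )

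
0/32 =0= 0.00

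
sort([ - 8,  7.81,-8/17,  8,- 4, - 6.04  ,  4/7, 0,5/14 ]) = [ - 8,-6.04, - 4, - 8/17, 0, 5/14, 4/7, 7.81, 8] 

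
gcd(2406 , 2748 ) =6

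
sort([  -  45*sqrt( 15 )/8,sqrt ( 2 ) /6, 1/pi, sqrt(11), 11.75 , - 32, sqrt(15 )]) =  [ - 32,-45*sqrt( 15 ) /8, sqrt( 2) /6, 1/pi, sqrt ( 11 ),sqrt(15), 11.75]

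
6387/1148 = 5 + 647/1148 = 5.56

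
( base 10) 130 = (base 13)a0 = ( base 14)94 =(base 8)202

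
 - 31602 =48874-80476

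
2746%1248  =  250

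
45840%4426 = 1580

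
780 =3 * 260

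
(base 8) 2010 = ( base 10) 1032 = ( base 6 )4440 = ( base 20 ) 2bc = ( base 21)273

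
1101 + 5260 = 6361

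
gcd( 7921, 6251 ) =1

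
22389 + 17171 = 39560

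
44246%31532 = 12714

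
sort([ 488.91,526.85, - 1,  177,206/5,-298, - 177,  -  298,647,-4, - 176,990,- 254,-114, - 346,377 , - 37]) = [ - 346,-298,-298,-254, -177,-176,-114, - 37 , - 4,- 1, 206/5,177, 377, 488.91,  526.85, 647, 990 ] 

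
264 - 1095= - 831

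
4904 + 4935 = 9839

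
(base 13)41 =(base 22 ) 29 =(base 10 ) 53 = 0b110101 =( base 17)32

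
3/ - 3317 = - 1 + 3314/3317  =  -0.00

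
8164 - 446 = 7718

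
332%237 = 95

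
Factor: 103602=2^1*3^1 * 31^1*557^1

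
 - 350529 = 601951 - 952480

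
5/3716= 5/3716= 0.00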